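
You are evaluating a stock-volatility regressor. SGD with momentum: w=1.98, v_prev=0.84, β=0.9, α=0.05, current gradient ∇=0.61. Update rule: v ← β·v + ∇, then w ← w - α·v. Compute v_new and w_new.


v_new = 0.9·0.84 + 0.61 = 0.756 + 0.61 = 1.366
w_new = 1.98 - 0.05·1.366 = 1.98 - 0.0683 = 1.9117

v_new=1.366, w_new=1.9117


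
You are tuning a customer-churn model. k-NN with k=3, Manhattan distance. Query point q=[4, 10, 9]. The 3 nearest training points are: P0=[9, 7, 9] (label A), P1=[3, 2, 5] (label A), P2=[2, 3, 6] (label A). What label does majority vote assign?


d(q,P0) = 8  (label A)
d(q,P1) = 13  (label A)
d(q,P2) = 12  (label A)
Votes: A=3, B=0
Majority → A

A


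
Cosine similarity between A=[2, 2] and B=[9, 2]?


A·B = 2·9 + 2·2 = 22
‖A‖ = √8 = 2.8284, ‖B‖ = √85 = 9.2195
cos = 22/(√8·√85) = 22/√680 = 0.8437

0.8437


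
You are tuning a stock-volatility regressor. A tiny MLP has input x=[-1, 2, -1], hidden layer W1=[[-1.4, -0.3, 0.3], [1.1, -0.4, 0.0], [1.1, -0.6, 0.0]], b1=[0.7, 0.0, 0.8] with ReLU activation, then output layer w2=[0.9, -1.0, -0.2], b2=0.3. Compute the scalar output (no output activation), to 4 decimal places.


z1[0] = (-1.4)·(-1) + (-0.3)·(2) + (0.3)·(-1) + 0.7 = 1.2
z1[1] = (1.1)·(-1) + (-0.4)·(2) + (0.0)·(-1) + 0.0 = -1.9
z1[2] = (1.1)·(-1) + (-0.6)·(2) + (0.0)·(-1) + 0.8 = -1.5
h = ReLU(z1) = [1.2, 0.0, 0.0]
output = (0.9)·(1.2) + (-1.0)·(0.0) + (-0.2)·(0.0) + 0.3 = 1.38

1.38


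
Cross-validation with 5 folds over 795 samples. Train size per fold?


Fold size = 795/5 = 159
Training per fold = 795 - 159 = 636

636


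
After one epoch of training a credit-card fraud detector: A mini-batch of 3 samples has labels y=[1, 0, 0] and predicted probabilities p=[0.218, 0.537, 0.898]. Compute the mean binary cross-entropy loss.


L[0] = -ln(0.218) = 1.5233
L[1] = -ln(1-0.537) = -ln(0.463) = 0.77
L[2] = -ln(1-0.898) = -ln(0.102) = 2.2828
mean = (1.5233 + 0.77 + 2.2828)/3 = 1.5254

1.5254


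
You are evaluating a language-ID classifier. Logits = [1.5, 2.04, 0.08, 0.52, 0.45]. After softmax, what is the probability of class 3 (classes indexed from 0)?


Exponentials: e^1.5=4.4817, e^2.04=7.6906, e^0.08=1.0833, e^0.52=1.682, e^0.45=1.5683
Sum = 16.5059
Softmax = [0.2715, 0.4659, 0.0656, 0.1019, 0.095]
p[3] = 1.682/16.5059 = 0.1019

0.1019


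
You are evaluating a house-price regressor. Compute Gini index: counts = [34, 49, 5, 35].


Probabilities: [34/123, 49/123, 5/123, 35/123] ≈ [0.2764, 0.3984, 0.0407, 0.2846]
Σpᵢ² = (1156 + 2401 + 25 + 1225)/123² = 4807/15129
Gini = 1 - Σpᵢ² = 1 - 4807/15129 = 0.6823

0.6823


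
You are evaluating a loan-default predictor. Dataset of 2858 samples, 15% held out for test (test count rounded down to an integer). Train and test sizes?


Test = ⌊2858·15/100⌋ = 428
Train = 2858 - 428 = 2430

Train: 2430, Test: 428


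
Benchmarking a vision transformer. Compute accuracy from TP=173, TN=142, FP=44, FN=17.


Accuracy = (TP+TN)/(TP+TN+FP+FN)
= (173+142)/(376)
= 315/376 = 83.78%

83.78%


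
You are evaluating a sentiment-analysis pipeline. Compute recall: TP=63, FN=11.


Recall = TP/(TP+FN)
= 63/(63+11)
= 63/74 = 85.14%

85.14%


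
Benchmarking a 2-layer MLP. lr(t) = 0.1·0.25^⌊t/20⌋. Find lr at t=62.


n_drops = ⌊62/20⌋ = 3
lr = 0.1·0.25^3 = 0.1·0.015625 = 0.0015625

0.0015625


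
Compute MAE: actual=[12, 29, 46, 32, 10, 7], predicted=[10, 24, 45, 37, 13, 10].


Absolute errors: |12-10|=2, |29-24|=5, |46-45|=1, |32-37|=5, |10-13|=3, |7-10|=3
Sum = 19
MAE = 19/6 = 19/6

19/6


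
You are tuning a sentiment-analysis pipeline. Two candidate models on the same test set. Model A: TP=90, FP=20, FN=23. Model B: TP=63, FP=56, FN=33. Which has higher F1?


Model A: P=90/110=0.8182, R=90/113=0.7965, F1=2PR/(P+R)=2TP/(2TP+FP+FN)=180/223=0.8072
Model B: P=63/119=0.5294, R=63/96=0.6562, F1=2PR/(P+R)=2TP/(2TP+FP+FN)=126/215=0.586
0.8072 > 0.586 → Model A

Model A


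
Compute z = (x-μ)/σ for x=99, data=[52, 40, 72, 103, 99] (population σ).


μ = 73.2, σ = 24.9271
z = (99 - 73.2)/24.9271 = 1.035

1.035


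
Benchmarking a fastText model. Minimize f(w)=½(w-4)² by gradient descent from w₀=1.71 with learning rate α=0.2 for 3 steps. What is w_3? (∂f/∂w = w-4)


step 1: grad = 1.71-4 = -2.29; w = 1.71 - 0.2·(-2.29) = 2.168
step 2: grad = 2.168-4 = -1.832; w = 2.168 - 0.2·(-1.832) = 2.5344
step 3: grad = 2.5344-4 = -1.4656; w = 2.5344 - 0.2·(-1.4656) = 2.82752

2.82752


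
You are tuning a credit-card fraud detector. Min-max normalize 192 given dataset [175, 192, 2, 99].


min=2, max=192
(192-2)/(192-2) = 190/190 = 1.0

1.0


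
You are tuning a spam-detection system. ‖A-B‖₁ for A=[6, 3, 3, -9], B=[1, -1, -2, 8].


d = |6-1| + |3+ 1| + |3+ 2| + |-9-8|
  = 5 + 4 + 5 + 17
  = 31

31


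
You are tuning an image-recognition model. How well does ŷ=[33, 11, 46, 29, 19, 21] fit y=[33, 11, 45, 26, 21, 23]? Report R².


ȳ = 26.5
SS_res = Σ(y-ŷ)² = 18
SS_tot = Σ(y-ȳ)² = 667.5
R² = 1 - SS_res/SS_tot = 1 - 0.027 = 0.973

0.973


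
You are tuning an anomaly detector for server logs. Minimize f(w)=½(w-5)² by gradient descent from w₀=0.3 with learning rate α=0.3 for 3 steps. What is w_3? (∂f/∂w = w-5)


step 1: grad = 0.3-5 = -4.7; w = 0.3 - 0.3·(-4.7) = 1.71
step 2: grad = 1.71-5 = -3.29; w = 1.71 - 0.3·(-3.29) = 2.697
step 3: grad = 2.697-5 = -2.303; w = 2.697 - 0.3·(-2.303) = 3.3879

3.3879


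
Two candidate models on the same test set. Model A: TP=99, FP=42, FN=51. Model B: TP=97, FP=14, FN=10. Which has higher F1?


Model A: P=99/141=0.7021, R=99/150=0.66, F1=2PR/(P+R)=2TP/(2TP+FP+FN)=198/291=0.6804
Model B: P=97/111=0.8739, R=97/107=0.9065, F1=2PR/(P+R)=2TP/(2TP+FP+FN)=194/218=0.8899
0.6804 < 0.8899 → Model B

Model B


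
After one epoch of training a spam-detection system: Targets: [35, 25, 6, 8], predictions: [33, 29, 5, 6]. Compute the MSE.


Squared errors: (35-33)²=4, (25-29)²=16, (6-5)²=1, (8-6)²=4
Sum = 25
MSE = 25/4 = 25/4

25/4


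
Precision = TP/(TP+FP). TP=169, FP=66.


Precision = TP/(TP+FP)
= 169/(169+66)
= 169/235 = 71.91%

71.91%


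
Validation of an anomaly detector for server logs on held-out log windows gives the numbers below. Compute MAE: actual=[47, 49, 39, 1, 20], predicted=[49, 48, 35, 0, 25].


Absolute errors: |47-49|=2, |49-48|=1, |39-35|=4, |1-0|=1, |20-25|=5
Sum = 13
MAE = 13/5 = 13/5

13/5


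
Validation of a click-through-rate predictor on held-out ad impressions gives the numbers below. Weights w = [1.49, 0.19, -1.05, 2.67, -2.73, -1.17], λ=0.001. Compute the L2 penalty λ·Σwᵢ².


‖w‖₂² = (1.49)² + (0.19)² + (-1.05)² + (2.67)² + (-2.73)² + (-1.17)²
     = 2.2201 + 0.0361 + 1.1025 + 7.1289 + 7.4529 + 1.3689
     = 19.3094
λ·‖w‖₂² = 0.001·19.3094 = 0.019309

0.019309


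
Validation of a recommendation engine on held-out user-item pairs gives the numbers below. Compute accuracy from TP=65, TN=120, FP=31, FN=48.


Accuracy = (TP+TN)/(TP+TN+FP+FN)
= (65+120)/(264)
= 185/264 = 70.08%

70.08%


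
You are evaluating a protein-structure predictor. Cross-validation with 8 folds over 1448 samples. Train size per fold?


Fold size = 1448/8 = 181
Training per fold = 1448 - 181 = 1267

1267


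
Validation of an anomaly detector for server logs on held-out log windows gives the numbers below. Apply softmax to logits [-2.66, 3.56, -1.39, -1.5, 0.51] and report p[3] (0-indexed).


Exponentials: e^-2.66=0.0699, e^3.56=35.1632, e^-1.39=0.2491, e^-1.5=0.2231, e^0.51=1.6653
Sum = 37.3706
Softmax = [0.0019, 0.9409, 0.0067, 0.006, 0.0446]
p[3] = 0.2231/37.3706 = 0.006

0.006


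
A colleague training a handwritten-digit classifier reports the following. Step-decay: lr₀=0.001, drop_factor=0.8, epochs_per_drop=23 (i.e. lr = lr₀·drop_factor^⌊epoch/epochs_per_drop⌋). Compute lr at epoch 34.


n_drops = ⌊34/23⌋ = 1
lr = 0.001·0.8^1 = 0.001·0.8 = 0.0008

0.0008


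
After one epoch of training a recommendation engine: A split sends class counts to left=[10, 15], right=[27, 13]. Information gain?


Parent = [37, 28], H_parent = 0.9861
H_left = 0.971 (n=25), H_right = 0.9097 (n=40)
H_children = (25/65)·0.971 + (40/65)·0.9097 = 0.9333
IG = 0.9861 - 0.9333 = 0.0528

0.0528


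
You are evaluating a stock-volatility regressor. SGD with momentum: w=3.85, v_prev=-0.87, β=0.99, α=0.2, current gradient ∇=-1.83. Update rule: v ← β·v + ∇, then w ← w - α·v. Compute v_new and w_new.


v_new = 0.99·-0.87 - 1.83 = -0.8613 - 1.83 = -2.6913
w_new = 3.85 - 0.2·-2.6913 = 3.85 + 0.53826 = 4.38826

v_new=-2.6913, w_new=4.38826


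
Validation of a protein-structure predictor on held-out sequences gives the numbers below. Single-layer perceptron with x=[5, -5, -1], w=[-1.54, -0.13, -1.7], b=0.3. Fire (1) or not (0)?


z = (5)·(-1.54) + (-5)·(-0.13) + (-1)·(-1.7) + 0.3
  = -5.05
step(z) = 0 (z<0)

0


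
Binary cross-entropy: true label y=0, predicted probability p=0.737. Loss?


BCE = -[y·ln(p) + (1-y)·ln(1-p)]
= -0 - 1·ln(1-0.737)
= -ln(0.263) = 1.3356

1.3356


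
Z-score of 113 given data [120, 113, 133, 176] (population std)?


μ = 135.5, σ = 24.4591
z = (113 - 135.5)/24.4591 = -0.9199

-0.9199


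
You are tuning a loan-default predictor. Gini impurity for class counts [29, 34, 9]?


Probabilities: [29/72, 34/72, 9/72] ≈ [0.4028, 0.4722, 0.125]
Σpᵢ² = (841 + 1156 + 81)/72² = 2078/5184
Gini = 1 - Σpᵢ² = 1 - 2078/5184 = 0.5992

0.5992


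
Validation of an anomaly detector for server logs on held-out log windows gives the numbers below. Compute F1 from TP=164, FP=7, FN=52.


Precision = 164/171 = 0.9591
Recall = 164/216 = 0.7593
F1 = 2·P·R/(P+R) = 2·TP/(2·TP+FP+FN) = 328/(328+7+52) = 328/387 = 0.8475

0.8475


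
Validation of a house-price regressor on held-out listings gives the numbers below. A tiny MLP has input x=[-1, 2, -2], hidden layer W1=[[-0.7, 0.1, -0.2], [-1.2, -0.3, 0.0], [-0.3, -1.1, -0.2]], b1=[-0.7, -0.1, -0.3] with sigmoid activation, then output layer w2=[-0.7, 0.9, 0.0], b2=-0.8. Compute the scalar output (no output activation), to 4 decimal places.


z1[0] = (-0.7)·(-1) + (0.1)·(2) + (-0.2)·(-2) - 0.7 = 0.6
z1[1] = (-1.2)·(-1) + (-0.3)·(2) + (0.0)·(-2) - 0.1 = 0.5
z1[2] = (-0.3)·(-1) + (-1.1)·(2) + (-0.2)·(-2) - 0.3 = -1.8
h = sigmoid(z1) = [0.6457, 0.6225, 0.1419]
output = (-0.7)·(0.6457) + (0.9)·(0.6225) + (0.0)·(0.1419) - 0.8 = -0.6917

-0.6917


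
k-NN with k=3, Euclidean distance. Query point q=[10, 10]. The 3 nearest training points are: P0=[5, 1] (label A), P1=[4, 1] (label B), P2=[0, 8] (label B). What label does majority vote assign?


d(q,P0) = 10.2956  (label A)
d(q,P1) = 10.8167  (label B)
d(q,P2) = 10.198  (label B)
Votes: A=1, B=2
Majority → B

B


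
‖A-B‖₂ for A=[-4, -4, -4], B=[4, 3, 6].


d = √((-4-4)² + (-4-3)² + (-4-6)²)
  = √(64 + 49 + 100)
  = √213 = 14.5945

14.5945


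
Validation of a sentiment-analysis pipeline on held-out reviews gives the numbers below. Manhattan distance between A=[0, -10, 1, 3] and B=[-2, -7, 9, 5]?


d = |0+ 2| + |-10+ 7| + |1-9| + |3-5|
  = 2 + 3 + 8 + 2
  = 15

15


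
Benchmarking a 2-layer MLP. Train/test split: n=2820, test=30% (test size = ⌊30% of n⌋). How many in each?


Test = ⌊2820·30/100⌋ = 846
Train = 2820 - 846 = 1974

Train: 1974, Test: 846


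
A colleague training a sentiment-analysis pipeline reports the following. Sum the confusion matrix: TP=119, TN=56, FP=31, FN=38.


Total = TP + TN + FP + FN
= 119 + 56 + 31 + 38
= 244
(Predicted positive: 150, predicted negative: 94)

244


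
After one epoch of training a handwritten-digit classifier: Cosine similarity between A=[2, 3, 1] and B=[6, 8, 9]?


A·B = 2·6 + 3·8 + 1·9 = 45
‖A‖ = √14 = 3.7417, ‖B‖ = √181 = 13.4536
cos = 45/(√14·√181) = 45/√2534 = 0.8939

0.8939


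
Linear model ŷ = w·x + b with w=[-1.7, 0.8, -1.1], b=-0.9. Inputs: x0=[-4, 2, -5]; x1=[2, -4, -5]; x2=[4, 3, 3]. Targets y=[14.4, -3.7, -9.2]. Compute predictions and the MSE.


ŷ0 = (-1.7)·(-4) + (0.8)·(2) + (-1.1)·(-5) - 0.9 = 13.0
ŷ1 = (-1.7)·(2) + (0.8)·(-4) + (-1.1)·(-5) - 0.9 = -2.0
ŷ2 = (-1.7)·(4) + (0.8)·(3) + (-1.1)·(3) - 0.9 = -8.6
errors² = [1.96, 2.89, 0.36]
MSE = 5.2100/3 = 1.7367

1.7367


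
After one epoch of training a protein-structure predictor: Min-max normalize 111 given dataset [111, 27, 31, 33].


min=27, max=111
(111-27)/(111-27) = 84/84 = 1.0

1.0


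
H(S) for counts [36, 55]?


Probabilities: [36/91, 55/91] ≈ [0.3956, 0.6044]
H = -((36/91)·log₂(36/91) + (55/91)·log₂(55/91))
  = 0.9683 bits

0.9683 bits


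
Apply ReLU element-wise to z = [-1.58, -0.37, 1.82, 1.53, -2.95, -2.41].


ReLU(-1.58) = max(0, -1.58) = 0.0
ReLU(-0.37) = max(0, -0.37) = 0.0
ReLU(1.82) = max(0, 1.82) = 1.82
ReLU(1.53) = max(0, 1.53) = 1.53
ReLU(-2.95) = max(0, -2.95) = 0.0
ReLU(-2.41) = max(0, -2.41) = 0.0
result = [0.0, 0.0, 1.82, 1.53, 0.0, 0.0]

[0.0, 0.0, 1.82, 1.53, 0.0, 0.0]


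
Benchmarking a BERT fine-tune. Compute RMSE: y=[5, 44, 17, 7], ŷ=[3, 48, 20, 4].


MSE = 38/4 = 9.5
RMSE = √(38/4) = 3.0822

3.0822


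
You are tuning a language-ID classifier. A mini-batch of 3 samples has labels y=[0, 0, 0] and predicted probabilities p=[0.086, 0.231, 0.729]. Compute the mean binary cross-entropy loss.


L[0] = -ln(1-0.086) = -ln(0.914) = 0.0899
L[1] = -ln(1-0.231) = -ln(0.769) = 0.2627
L[2] = -ln(1-0.729) = -ln(0.271) = 1.3056
mean = (0.0899 + 0.2627 + 1.3056)/3 = 0.5527

0.5527


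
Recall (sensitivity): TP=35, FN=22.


Recall = TP/(TP+FN)
= 35/(35+22)
= 35/57 = 61.4%

61.4%


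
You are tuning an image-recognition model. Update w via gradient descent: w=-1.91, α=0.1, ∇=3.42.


w_new = w - α·∇
= -1.91 - 0.1·3.42
= -1.91 - 0.342
= -2.252

-2.252


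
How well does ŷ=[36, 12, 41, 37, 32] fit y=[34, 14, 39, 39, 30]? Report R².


ȳ = 31.2
SS_res = Σ(y-ŷ)² = 20
SS_tot = Σ(y-ȳ)² = 426.8
R² = 1 - SS_res/SS_tot = 1 - 0.0469 = 0.9531

0.9531


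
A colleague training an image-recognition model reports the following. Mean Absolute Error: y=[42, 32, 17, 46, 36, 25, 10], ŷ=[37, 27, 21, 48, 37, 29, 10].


Absolute errors: |42-37|=5, |32-27|=5, |17-21|=4, |46-48|=2, |36-37|=1, |25-29|=4, |10-10|=0
Sum = 21
MAE = 21/7 = 3

3


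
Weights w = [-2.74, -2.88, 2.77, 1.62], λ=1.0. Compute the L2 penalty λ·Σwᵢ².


‖w‖₂² = (-2.74)² + (-2.88)² + (2.77)² + (1.62)²
     = 7.5076 + 8.2944 + 7.6729 + 2.6244
     = 26.0993
λ·‖w‖₂² = 1.0·26.0993 = 26.0993

26.0993


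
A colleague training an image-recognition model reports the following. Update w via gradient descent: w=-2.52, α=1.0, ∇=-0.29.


w_new = w - α·∇
= -2.52 - 1.0·-0.29
= -2.52 + 0.29
= -2.23

-2.23


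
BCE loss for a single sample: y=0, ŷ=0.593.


BCE = -[y·ln(p) + (1-y)·ln(1-p)]
= -0 - 1·ln(1-0.593)
= -ln(0.407) = 0.8989

0.8989


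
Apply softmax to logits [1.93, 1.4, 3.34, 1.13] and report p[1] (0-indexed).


Exponentials: e^1.93=6.8895, e^1.4=4.0552, e^3.34=28.2191, e^1.13=3.0957
Sum = 42.2595
Softmax = [0.163, 0.096, 0.6678, 0.0733]
p[1] = 4.0552/42.2595 = 0.096

0.096


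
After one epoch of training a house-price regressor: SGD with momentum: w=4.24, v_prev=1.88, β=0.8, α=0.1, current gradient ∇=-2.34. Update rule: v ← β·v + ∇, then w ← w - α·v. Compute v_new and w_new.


v_new = 0.8·1.88 - 2.34 = 1.504 - 2.34 = -0.836
w_new = 4.24 - 0.1·-0.836 = 4.24 + 0.0836 = 4.3236

v_new=-0.836, w_new=4.3236


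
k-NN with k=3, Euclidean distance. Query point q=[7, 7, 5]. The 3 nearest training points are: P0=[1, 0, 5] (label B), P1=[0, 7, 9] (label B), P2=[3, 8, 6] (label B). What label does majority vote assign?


d(q,P0) = 9.2195  (label B)
d(q,P1) = 8.0623  (label B)
d(q,P2) = 4.2426  (label B)
Votes: A=0, B=3
Majority → B

B


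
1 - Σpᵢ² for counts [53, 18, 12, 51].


Probabilities: [53/134, 18/134, 12/134, 51/134] ≈ [0.3955, 0.1343, 0.0896, 0.3806]
Σpᵢ² = (2809 + 324 + 144 + 2601)/134² = 5878/17956
Gini = 1 - Σpᵢ² = 1 - 5878/17956 = 0.6726

0.6726


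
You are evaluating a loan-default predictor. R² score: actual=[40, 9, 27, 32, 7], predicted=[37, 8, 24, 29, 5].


ȳ = 23
SS_res = Σ(y-ŷ)² = 32
SS_tot = Σ(y-ȳ)² = 838
R² = 1 - SS_res/SS_tot = 1 - 0.0382 = 0.9618

0.9618


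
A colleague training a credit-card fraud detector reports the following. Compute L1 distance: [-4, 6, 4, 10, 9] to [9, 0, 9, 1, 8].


d = |-4-9| + |6-0| + |4-9| + |10-1| + |9-8|
  = 13 + 6 + 5 + 9 + 1
  = 34

34


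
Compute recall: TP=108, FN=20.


Recall = TP/(TP+FN)
= 108/(108+20)
= 108/128 = 84.38%

84.38%


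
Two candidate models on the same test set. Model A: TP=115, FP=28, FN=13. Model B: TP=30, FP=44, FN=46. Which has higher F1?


Model A: P=115/143=0.8042, R=115/128=0.8984, F1=2PR/(P+R)=2TP/(2TP+FP+FN)=230/271=0.8487
Model B: P=30/74=0.4054, R=30/76=0.3947, F1=2PR/(P+R)=2TP/(2TP+FP+FN)=60/150=0.4
0.8487 > 0.4 → Model A

Model A


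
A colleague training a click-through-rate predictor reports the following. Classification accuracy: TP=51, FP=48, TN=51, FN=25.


Accuracy = (TP+TN)/(TP+TN+FP+FN)
= (51+51)/(175)
= 102/175 = 58.29%

58.29%


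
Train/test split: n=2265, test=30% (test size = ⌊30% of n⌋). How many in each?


Test = ⌊2265·30/100⌋ = 679
Train = 2265 - 679 = 1586

Train: 1586, Test: 679


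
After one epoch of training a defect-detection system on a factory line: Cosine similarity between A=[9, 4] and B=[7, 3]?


A·B = 9·7 + 4·3 = 75
‖A‖ = √97 = 9.8489, ‖B‖ = √58 = 7.6158
cos = 75/(√97·√58) = 75/√5626 = 0.9999

0.9999


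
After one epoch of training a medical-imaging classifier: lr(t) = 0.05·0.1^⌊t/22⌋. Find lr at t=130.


n_drops = ⌊130/22⌋ = 5
lr = 0.05·0.1^5 = 0.05·0.00001 = 0.0000005

0.0000005


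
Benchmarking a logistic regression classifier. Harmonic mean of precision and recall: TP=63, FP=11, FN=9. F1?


Precision = 63/74 = 0.8514
Recall = 63/72 = 0.875
F1 = 2·P·R/(P+R) = 2·TP/(2·TP+FP+FN) = 126/(126+11+9) = 126/146 = 0.863

0.863


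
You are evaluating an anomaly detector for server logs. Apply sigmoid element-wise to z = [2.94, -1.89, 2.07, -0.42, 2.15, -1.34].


σ(2.94) = 1/(1+e^-2.94) = 0.9498
σ(-1.89) = 1/(1+e^1.89) = 0.1312
σ(2.07) = 1/(1+e^-2.07) = 0.888
σ(-0.42) = 1/(1+e^0.42) = 0.3965
σ(2.15) = 1/(1+e^-2.15) = 0.8957
σ(-1.34) = 1/(1+e^1.34) = 0.2075
result = [0.9498, 0.1312, 0.888, 0.3965, 0.8957, 0.2075]

[0.9498, 0.1312, 0.888, 0.3965, 0.8957, 0.2075]


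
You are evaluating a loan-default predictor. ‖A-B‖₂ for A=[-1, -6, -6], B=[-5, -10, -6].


d = √((-1+ 5)² + (-6+ 10)² + (-6+ 6)²)
  = √(16 + 16 + 0)
  = √32 = 5.6569

5.6569


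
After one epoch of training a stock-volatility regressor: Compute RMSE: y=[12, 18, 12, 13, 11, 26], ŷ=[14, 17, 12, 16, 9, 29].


MSE = 27/6 = 4.5
RMSE = √(27/6) = 2.1213

2.1213


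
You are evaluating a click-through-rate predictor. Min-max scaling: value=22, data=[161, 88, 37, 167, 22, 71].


min=22, max=167
(22-22)/(167-22) = 0/145 = 0.0

0.0


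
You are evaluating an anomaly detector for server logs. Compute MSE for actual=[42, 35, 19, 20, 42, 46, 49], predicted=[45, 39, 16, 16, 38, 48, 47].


Squared errors: (42-45)²=9, (35-39)²=16, (19-16)²=9, (20-16)²=16, (42-38)²=16, (46-48)²=4, (49-47)²=4
Sum = 74
MSE = 74/7 = 74/7

74/7


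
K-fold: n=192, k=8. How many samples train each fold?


Fold size = 192/8 = 24
Training per fold = 192 - 24 = 168

168


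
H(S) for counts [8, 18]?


Probabilities: [8/26, 18/26] ≈ [0.3077, 0.6923]
H = -((8/26)·log₂(8/26) + (18/26)·log₂(18/26))
  = 0.8905 bits

0.8905 bits


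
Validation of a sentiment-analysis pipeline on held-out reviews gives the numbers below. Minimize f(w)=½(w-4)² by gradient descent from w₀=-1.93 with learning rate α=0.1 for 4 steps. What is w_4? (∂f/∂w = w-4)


step 1: grad = -1.93-4 = -5.93; w = -1.93 - 0.1·(-5.93) = -1.337
step 2: grad = -1.337-4 = -5.337; w = -1.337 - 0.1·(-5.337) = -0.8033
step 3: grad = -0.8033-4 = -4.8033; w = -0.8033 - 0.1·(-4.8033) = -0.32297
step 4: grad = -0.32297-4 = -4.32297; w = -0.32297 - 0.1·(-4.32297) = 0.109327

0.109327


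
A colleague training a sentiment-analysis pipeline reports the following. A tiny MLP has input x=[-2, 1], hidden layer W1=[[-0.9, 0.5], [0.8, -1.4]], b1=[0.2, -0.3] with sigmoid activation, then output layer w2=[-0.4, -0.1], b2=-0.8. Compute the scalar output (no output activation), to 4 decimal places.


z1[0] = (-0.9)·(-2) + (0.5)·(1) + 0.2 = 2.5
z1[1] = (0.8)·(-2) + (-1.4)·(1) - 0.3 = -3.3
h = sigmoid(z1) = [0.9241, 0.0356]
output = (-0.4)·(0.9241) + (-0.1)·(0.0356) - 0.8 = -1.1732

-1.1732


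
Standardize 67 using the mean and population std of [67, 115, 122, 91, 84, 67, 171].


μ = 102.4286, σ = 34.2756
z = (67 - 102.4286)/34.2756 = -1.0336

-1.0336


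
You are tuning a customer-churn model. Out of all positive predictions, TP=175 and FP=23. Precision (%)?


Precision = TP/(TP+FP)
= 175/(175+23)
= 175/198 = 88.38%

88.38%


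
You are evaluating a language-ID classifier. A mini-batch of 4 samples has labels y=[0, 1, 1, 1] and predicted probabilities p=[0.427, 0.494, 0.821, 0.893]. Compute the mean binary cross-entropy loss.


L[0] = -ln(1-0.427) = -ln(0.573) = 0.5569
L[1] = -ln(0.494) = 0.7052
L[2] = -ln(0.821) = 0.1972
L[3] = -ln(0.893) = 0.1132
mean = (0.5569 + 0.7052 + 0.1972 + 0.1132)/4 = 0.3931

0.3931


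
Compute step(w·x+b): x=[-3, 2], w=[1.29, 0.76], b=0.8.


z = (-3)·(1.29) + (2)·(0.76) + 0.8
  = -1.55
step(z) = 0 (z<0)

0


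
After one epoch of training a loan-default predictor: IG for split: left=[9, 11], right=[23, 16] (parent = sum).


Parent = [32, 27], H_parent = 0.9948
H_left = 0.9928 (n=20), H_right = 0.9766 (n=39)
H_children = (20/59)·0.9928 + (39/59)·0.9766 = 0.9821
IG = 0.9948 - 0.9821 = 0.0127

0.0127


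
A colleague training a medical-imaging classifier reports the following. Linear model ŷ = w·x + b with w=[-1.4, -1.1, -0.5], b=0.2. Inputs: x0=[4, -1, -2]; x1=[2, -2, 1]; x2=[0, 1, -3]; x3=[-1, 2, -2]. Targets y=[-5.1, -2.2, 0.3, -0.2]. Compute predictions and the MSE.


ŷ0 = (-1.4)·(4) + (-1.1)·(-1) + (-0.5)·(-2) + 0.2 = -3.3
ŷ1 = (-1.4)·(2) + (-1.1)·(-2) + (-0.5)·(1) + 0.2 = -0.9
ŷ2 = (-1.4)·(0) + (-1.1)·(1) + (-0.5)·(-3) + 0.2 = 0.6
ŷ3 = (-1.4)·(-1) + (-1.1)·(2) + (-0.5)·(-2) + 0.2 = 0.4
errors² = [3.24, 1.69, 0.09, 0.36]
MSE = 5.3800/4 = 1.345

1.345


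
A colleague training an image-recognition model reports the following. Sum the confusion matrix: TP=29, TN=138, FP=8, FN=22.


Total = TP + TN + FP + FN
= 29 + 138 + 8 + 22
= 197
(Predicted positive: 37, predicted negative: 160)

197


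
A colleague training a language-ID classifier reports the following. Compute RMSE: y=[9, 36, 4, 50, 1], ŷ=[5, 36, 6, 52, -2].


MSE = 33/5 = 6.6
RMSE = √(33/5) = 2.569

2.569


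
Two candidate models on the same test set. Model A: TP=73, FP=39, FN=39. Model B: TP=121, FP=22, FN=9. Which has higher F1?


Model A: P=73/112=0.6518, R=73/112=0.6518, F1=2PR/(P+R)=2TP/(2TP+FP+FN)=146/224=0.6518
Model B: P=121/143=0.8462, R=121/130=0.9308, F1=2PR/(P+R)=2TP/(2TP+FP+FN)=242/273=0.8864
0.6518 < 0.8864 → Model B

Model B


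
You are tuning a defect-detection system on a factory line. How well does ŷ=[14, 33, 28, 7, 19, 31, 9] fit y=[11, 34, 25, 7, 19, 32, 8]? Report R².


ȳ = 19.4286
SS_res = Σ(y-ŷ)² = 21
SS_tot = Σ(y-ȳ)² = 757.71
R² = 1 - SS_res/SS_tot = 1 - 0.0277 = 0.9723

0.9723


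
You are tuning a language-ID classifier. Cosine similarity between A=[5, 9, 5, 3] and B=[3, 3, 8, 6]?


A·B = 5·3 + 9·3 + 5·8 + 3·6 = 100
‖A‖ = √140 = 11.8322, ‖B‖ = √118 = 10.8628
cos = 100/(√140·√118) = 100/√16520 = 0.778

0.778


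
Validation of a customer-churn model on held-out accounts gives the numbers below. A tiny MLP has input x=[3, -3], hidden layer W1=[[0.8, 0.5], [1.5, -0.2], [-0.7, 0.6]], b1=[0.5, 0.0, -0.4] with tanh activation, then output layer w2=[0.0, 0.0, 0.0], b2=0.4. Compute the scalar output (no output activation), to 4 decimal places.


z1[0] = (0.8)·(3) + (0.5)·(-3) + 0.5 = 1.4
z1[1] = (1.5)·(3) + (-0.2)·(-3) + 0.0 = 5.1
z1[2] = (-0.7)·(3) + (0.6)·(-3) - 0.4 = -4.3
h = tanh(z1) = [0.8854, 0.9999, -0.9996]
output = (0.0)·(0.8854) + (0.0)·(0.9999) + (0.0)·(-0.9996) + 0.4 = 0.4

0.4


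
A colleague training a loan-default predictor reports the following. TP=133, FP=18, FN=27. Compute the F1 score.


Precision = 133/151 = 0.8808
Recall = 133/160 = 0.8313
F1 = 2·P·R/(P+R) = 2·TP/(2·TP+FP+FN) = 266/(266+18+27) = 266/311 = 0.8553

0.8553


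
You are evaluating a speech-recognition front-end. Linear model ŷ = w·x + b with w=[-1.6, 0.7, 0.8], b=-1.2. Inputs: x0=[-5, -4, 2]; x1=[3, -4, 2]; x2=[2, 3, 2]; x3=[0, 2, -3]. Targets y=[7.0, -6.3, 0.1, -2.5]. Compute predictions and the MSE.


ŷ0 = (-1.6)·(-5) + (0.7)·(-4) + (0.8)·(2) - 1.2 = 5.6
ŷ1 = (-1.6)·(3) + (0.7)·(-4) + (0.8)·(2) - 1.2 = -7.2
ŷ2 = (-1.6)·(2) + (0.7)·(3) + (0.8)·(2) - 1.2 = -0.7
ŷ3 = (-1.6)·(0) + (0.7)·(2) + (0.8)·(-3) - 1.2 = -2.2
errors² = [1.96, 0.81, 0.64, 0.09]
MSE = 3.5000/4 = 0.875

0.875


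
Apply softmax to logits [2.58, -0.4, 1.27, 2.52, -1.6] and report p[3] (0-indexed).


Exponentials: e^2.58=13.1971, e^-0.4=0.6703, e^1.27=3.5609, e^2.52=12.4286, e^-1.6=0.2019
Sum = 30.0588
Softmax = [0.439, 0.0223, 0.1185, 0.4135, 0.0067]
p[3] = 12.4286/30.0588 = 0.4135

0.4135


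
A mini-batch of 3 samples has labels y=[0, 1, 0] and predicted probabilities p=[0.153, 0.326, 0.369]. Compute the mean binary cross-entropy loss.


L[0] = -ln(1-0.153) = -ln(0.847) = 0.1661
L[1] = -ln(0.326) = 1.1209
L[2] = -ln(1-0.369) = -ln(0.631) = 0.4604
mean = (0.1661 + 1.1209 + 0.4604)/3 = 0.5825

0.5825


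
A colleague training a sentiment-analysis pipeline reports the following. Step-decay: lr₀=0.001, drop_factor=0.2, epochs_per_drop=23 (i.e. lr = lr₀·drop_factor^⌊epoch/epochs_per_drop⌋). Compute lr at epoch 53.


n_drops = ⌊53/23⌋ = 2
lr = 0.001·0.2^2 = 0.001·0.04 = 0.00004

0.00004


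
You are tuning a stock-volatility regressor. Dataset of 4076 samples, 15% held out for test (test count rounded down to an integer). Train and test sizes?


Test = ⌊4076·15/100⌋ = 611
Train = 4076 - 611 = 3465

Train: 3465, Test: 611


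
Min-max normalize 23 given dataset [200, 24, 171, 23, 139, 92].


min=23, max=200
(23-23)/(200-23) = 0/177 = 0.0

0.0


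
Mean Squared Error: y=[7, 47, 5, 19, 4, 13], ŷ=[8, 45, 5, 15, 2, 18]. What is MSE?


Squared errors: (7-8)²=1, (47-45)²=4, (5-5)²=0, (19-15)²=16, (4-2)²=4, (13-18)²=25
Sum = 50
MSE = 50/6 = 25/3

25/3


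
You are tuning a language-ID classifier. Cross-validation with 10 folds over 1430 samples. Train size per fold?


Fold size = 1430/10 = 143
Training per fold = 1430 - 143 = 1287

1287


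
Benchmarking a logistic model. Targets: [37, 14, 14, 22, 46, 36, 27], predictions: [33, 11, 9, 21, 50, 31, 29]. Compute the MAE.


Absolute errors: |37-33|=4, |14-11|=3, |14-9|=5, |22-21|=1, |46-50|=4, |36-31|=5, |27-29|=2
Sum = 24
MAE = 24/7 = 24/7

24/7


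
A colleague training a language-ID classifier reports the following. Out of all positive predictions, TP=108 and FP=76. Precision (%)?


Precision = TP/(TP+FP)
= 108/(108+76)
= 108/184 = 58.7%

58.7%


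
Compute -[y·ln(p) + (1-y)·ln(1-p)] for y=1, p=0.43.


BCE = -[y·ln(p) + (1-y)·ln(1-p)]
= -1·ln(0.43) - 0
= -ln(0.43) = 0.844

0.844


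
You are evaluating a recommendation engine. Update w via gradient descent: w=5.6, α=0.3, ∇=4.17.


w_new = w - α·∇
= 5.6 - 0.3·4.17
= 5.6 - 1.251
= 4.349

4.349


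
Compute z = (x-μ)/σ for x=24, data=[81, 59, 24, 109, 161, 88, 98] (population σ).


μ = 88.5714, σ = 39.3768
z = (24 - 88.5714)/39.3768 = -1.6398

-1.6398


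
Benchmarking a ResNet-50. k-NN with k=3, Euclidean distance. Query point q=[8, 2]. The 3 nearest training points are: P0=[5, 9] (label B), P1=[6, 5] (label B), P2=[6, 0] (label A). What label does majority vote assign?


d(q,P0) = 7.6158  (label B)
d(q,P1) = 3.6056  (label B)
d(q,P2) = 2.8284  (label A)
Votes: A=1, B=2
Majority → B

B


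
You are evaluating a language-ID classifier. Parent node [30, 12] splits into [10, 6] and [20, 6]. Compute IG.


Parent = [30, 12], H_parent = 0.8631
H_left = 0.9544 (n=16), H_right = 0.7793 (n=26)
H_children = (16/42)·0.9544 + (26/42)·0.7793 = 0.846
IG = 0.8631 - 0.846 = 0.0171

0.0171


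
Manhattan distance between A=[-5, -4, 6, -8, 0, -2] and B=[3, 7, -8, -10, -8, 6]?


d = |-5-3| + |-4-7| + |6+ 8| + |-8+ 10| + |0+ 8| + |-2-6|
  = 8 + 11 + 14 + 2 + 8 + 8
  = 51

51


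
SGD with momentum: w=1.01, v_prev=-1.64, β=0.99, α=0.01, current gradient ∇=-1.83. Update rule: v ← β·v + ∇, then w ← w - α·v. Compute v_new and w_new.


v_new = 0.99·-1.64 - 1.83 = -1.6236 - 1.83 = -3.4536
w_new = 1.01 - 0.01·-3.4536 = 1.01 + 0.034536 = 1.044536

v_new=-3.4536, w_new=1.044536


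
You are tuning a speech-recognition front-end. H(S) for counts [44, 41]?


Probabilities: [44/85, 41/85] ≈ [0.5176, 0.4824]
H = -((44/85)·log₂(44/85) + (41/85)·log₂(41/85))
  = 0.9991 bits

0.9991 bits


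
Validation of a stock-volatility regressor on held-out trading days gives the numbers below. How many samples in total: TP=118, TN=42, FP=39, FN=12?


Total = TP + TN + FP + FN
= 118 + 42 + 39 + 12
= 211
(Predicted positive: 157, predicted negative: 54)

211


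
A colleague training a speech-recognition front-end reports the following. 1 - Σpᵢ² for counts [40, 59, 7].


Probabilities: [40/106, 59/106, 7/106] ≈ [0.3774, 0.5566, 0.066]
Σpᵢ² = (1600 + 3481 + 49)/106² = 5130/11236
Gini = 1 - Σpᵢ² = 1 - 5130/11236 = 0.5434

0.5434


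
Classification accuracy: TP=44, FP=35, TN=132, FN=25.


Accuracy = (TP+TN)/(TP+TN+FP+FN)
= (44+132)/(236)
= 176/236 = 74.58%

74.58%


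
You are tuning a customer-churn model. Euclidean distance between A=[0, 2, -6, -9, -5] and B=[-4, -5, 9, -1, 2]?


d = √((0+ 4)² + (2+ 5)² + (-6-9)² + (-9+ 1)² + (-5-2)²)
  = √(16 + 49 + 225 + 64 + 49)
  = √403 = 20.0749

20.0749


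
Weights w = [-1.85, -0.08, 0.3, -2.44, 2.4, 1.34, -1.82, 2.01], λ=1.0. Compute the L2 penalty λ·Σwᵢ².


‖w‖₂² = (-1.85)² + (-0.08)² + (0.3)² + (-2.44)² + (2.4)² + (1.34)² + (-1.82)² + (2.01)²
     = 3.4225 + 0.0064 + 0.09 + 5.9536 + 5.76 + 1.7956 + 3.3124 + 4.0401
     = 24.3806
λ·‖w‖₂² = 1.0·24.3806 = 24.3806

24.3806


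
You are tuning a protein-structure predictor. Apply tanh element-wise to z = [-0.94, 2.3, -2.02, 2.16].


tanh(-0.94) = -0.7352
tanh(2.3) = 0.9801
tanh(-2.02) = -0.9654
tanh(2.16) = 0.9737
result = [-0.7352, 0.9801, -0.9654, 0.9737]

[-0.7352, 0.9801, -0.9654, 0.9737]


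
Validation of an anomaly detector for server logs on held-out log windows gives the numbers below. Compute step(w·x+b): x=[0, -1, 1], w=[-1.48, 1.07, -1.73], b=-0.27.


z = (0)·(-1.48) + (-1)·(1.07) + (1)·(-1.73) - 0.27
  = -3.07
step(z) = 0 (z<0)

0


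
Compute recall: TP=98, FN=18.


Recall = TP/(TP+FN)
= 98/(98+18)
= 98/116 = 84.48%

84.48%


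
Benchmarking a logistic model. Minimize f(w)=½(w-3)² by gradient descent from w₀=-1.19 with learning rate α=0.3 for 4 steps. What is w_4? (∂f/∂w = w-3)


step 1: grad = -1.19-3 = -4.19; w = -1.19 - 0.3·(-4.19) = 0.067
step 2: grad = 0.067-3 = -2.933; w = 0.067 - 0.3·(-2.933) = 0.9469
step 3: grad = 0.9469-3 = -2.0531; w = 0.9469 - 0.3·(-2.0531) = 1.56283
step 4: grad = 1.56283-3 = -1.43717; w = 1.56283 - 0.3·(-1.43717) = 1.993981

1.993981


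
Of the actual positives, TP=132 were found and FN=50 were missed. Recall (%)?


Recall = TP/(TP+FN)
= 132/(132+50)
= 132/182 = 72.53%

72.53%


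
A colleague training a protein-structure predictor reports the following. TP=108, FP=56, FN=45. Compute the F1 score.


Precision = 108/164 = 0.6585
Recall = 108/153 = 0.7059
F1 = 2·P·R/(P+R) = 2·TP/(2·TP+FP+FN) = 216/(216+56+45) = 216/317 = 0.6814

0.6814


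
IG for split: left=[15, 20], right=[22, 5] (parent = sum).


Parent = [37, 25], H_parent = 0.9728
H_left = 0.9852 (n=35), H_right = 0.6913 (n=27)
H_children = (35/62)·0.9852 + (27/62)·0.6913 = 0.8572
IG = 0.9728 - 0.8572 = 0.1156

0.1156


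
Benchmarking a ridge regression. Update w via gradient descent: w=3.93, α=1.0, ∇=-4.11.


w_new = w - α·∇
= 3.93 - 1.0·-4.11
= 3.93 + 4.11
= 8.04

8.04


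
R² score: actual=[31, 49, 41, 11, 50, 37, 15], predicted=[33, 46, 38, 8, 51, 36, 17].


ȳ = 33.4286
SS_res = Σ(y-ŷ)² = 37
SS_tot = Σ(y-ȳ)² = 1435.71
R² = 1 - SS_res/SS_tot = 1 - 0.0258 = 0.9742

0.9742


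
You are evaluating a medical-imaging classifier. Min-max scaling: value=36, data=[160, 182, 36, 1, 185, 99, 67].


min=1, max=185
(36-1)/(185-1) = 35/184 = 0.1902

0.1902


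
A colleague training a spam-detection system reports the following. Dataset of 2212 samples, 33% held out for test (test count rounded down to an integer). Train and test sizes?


Test = ⌊2212·33/100⌋ = 729
Train = 2212 - 729 = 1483

Train: 1483, Test: 729


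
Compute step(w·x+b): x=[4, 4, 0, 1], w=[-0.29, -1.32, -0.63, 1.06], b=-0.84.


z = (4)·(-0.29) + (4)·(-1.32) + (0)·(-0.63) + (1)·(1.06) - 0.84
  = -6.22
step(z) = 0 (z<0)

0


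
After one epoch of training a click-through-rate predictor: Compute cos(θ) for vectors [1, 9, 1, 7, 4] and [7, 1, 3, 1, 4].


A·B = 1·7 + 9·1 + 1·3 + 7·1 + 4·4 = 42
‖A‖ = √148 = 12.1655, ‖B‖ = √76 = 8.7178
cos = 42/(√148·√76) = 42/√11248 = 0.396

0.396


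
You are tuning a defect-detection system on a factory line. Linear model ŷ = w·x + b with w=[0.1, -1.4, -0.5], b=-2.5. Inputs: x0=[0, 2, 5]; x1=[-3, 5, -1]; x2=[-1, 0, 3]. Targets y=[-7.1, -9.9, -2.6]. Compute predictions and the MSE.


ŷ0 = (0.1)·(0) + (-1.4)·(2) + (-0.5)·(5) - 2.5 = -7.8
ŷ1 = (0.1)·(-3) + (-1.4)·(5) + (-0.5)·(-1) - 2.5 = -9.3
ŷ2 = (0.1)·(-1) + (-1.4)·(0) + (-0.5)·(3) - 2.5 = -4.1
errors² = [0.49, 0.36, 2.25]
MSE = 3.1000/3 = 1.0333

1.0333


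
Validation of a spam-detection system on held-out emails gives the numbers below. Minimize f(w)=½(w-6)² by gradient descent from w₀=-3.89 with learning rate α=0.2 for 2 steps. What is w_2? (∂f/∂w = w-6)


step 1: grad = -3.89-6 = -9.89; w = -3.89 - 0.2·(-9.89) = -1.912
step 2: grad = -1.912-6 = -7.912; w = -1.912 - 0.2·(-7.912) = -0.3296

-0.3296


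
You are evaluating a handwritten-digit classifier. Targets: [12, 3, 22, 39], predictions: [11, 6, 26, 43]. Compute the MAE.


Absolute errors: |12-11|=1, |3-6|=3, |22-26|=4, |39-43|=4
Sum = 12
MAE = 12/4 = 3

3


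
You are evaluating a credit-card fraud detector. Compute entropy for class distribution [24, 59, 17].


Probabilities: [24/100, 59/100, 17/100] ≈ [0.24, 0.59, 0.17]
H = -((24/100)·log₂(24/100) + (59/100)·log₂(59/100) + (17/100)·log₂(17/100))
  = 1.3778 bits

1.3778 bits


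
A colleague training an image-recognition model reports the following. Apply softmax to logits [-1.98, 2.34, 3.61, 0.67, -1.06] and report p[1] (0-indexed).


Exponentials: e^-1.98=0.1381, e^2.34=10.3812, e^3.61=36.9661, e^0.67=1.9542, e^-1.06=0.3465
Sum = 49.7861
Softmax = [0.0028, 0.2085, 0.7425, 0.0393, 0.007]
p[1] = 10.3812/49.7861 = 0.2085

0.2085


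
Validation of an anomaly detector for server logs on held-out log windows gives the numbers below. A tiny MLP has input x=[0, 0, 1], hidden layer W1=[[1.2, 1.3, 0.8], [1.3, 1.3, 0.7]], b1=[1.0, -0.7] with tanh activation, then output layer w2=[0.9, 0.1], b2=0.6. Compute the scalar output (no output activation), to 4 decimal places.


z1[0] = (1.2)·(0) + (1.3)·(0) + (0.8)·(1) + 1.0 = 1.8
z1[1] = (1.3)·(0) + (1.3)·(0) + (0.7)·(1) - 0.7 = 0.0
h = tanh(z1) = [0.9468, 0.0]
output = (0.9)·(0.9468) + (0.1)·(0.0) + 0.6 = 1.4521

1.4521


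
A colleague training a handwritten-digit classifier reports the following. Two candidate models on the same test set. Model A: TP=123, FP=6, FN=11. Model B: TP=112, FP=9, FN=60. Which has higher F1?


Model A: P=123/129=0.9535, R=123/134=0.9179, F1=2PR/(P+R)=2TP/(2TP+FP+FN)=246/263=0.9354
Model B: P=112/121=0.9256, R=112/172=0.6512, F1=2PR/(P+R)=2TP/(2TP+FP+FN)=224/293=0.7645
0.9354 > 0.7645 → Model A

Model A


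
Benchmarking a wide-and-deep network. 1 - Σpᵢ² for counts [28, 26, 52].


Probabilities: [28/106, 26/106, 52/106] ≈ [0.2642, 0.2453, 0.4906]
Σpᵢ² = (784 + 676 + 2704)/106² = 4164/11236
Gini = 1 - Σpᵢ² = 1 - 4164/11236 = 0.6294

0.6294


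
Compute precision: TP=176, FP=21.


Precision = TP/(TP+FP)
= 176/(176+21)
= 176/197 = 89.34%

89.34%


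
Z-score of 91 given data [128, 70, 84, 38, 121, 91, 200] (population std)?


μ = 104.5714, σ = 48.0472
z = (91 - 104.5714)/48.0472 = -0.2825

-0.2825


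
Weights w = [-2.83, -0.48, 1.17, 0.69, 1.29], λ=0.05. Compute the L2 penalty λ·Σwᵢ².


‖w‖₂² = (-2.83)² + (-0.48)² + (1.17)² + (0.69)² + (1.29)²
     = 8.0089 + 0.2304 + 1.3689 + 0.4761 + 1.6641
     = 11.7484
λ·‖w‖₂² = 0.05·11.7484 = 0.58742

0.58742


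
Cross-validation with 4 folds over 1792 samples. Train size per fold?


Fold size = 1792/4 = 448
Training per fold = 1792 - 448 = 1344

1344


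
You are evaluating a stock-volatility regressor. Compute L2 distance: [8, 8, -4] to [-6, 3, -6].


d = √((8+ 6)² + (8-3)² + (-4+ 6)²)
  = √(196 + 25 + 4)
  = √225 = 15.0

15.0


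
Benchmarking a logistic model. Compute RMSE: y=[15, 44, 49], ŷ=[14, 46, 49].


MSE = 5/3 = 1.6667
RMSE = √(5/3) = 1.291

1.291


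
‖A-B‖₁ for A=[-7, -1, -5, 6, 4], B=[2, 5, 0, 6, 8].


d = |-7-2| + |-1-5| + |-5-0| + |6-6| + |4-8|
  = 9 + 6 + 5 + 0 + 4
  = 24

24


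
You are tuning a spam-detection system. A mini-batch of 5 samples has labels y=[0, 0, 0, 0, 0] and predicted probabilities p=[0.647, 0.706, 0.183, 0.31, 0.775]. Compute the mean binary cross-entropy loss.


L[0] = -ln(1-0.647) = -ln(0.353) = 1.0413
L[1] = -ln(1-0.706) = -ln(0.294) = 1.2242
L[2] = -ln(1-0.183) = -ln(0.817) = 0.2021
L[3] = -ln(1-0.31) = -ln(0.69) = 0.3711
L[4] = -ln(1-0.775) = -ln(0.225) = 1.4917
mean = (1.0413 + 1.2242 + 0.2021 + 0.3711 + 1.4917)/5 = 0.8661

0.8661


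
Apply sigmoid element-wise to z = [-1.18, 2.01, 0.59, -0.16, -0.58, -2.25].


σ(-1.18) = 1/(1+e^1.18) = 0.2351
σ(2.01) = 1/(1+e^-2.01) = 0.8818
σ(0.59) = 1/(1+e^-0.59) = 0.6434
σ(-0.16) = 1/(1+e^0.16) = 0.4601
σ(-0.58) = 1/(1+e^0.58) = 0.3589
σ(-2.25) = 1/(1+e^2.25) = 0.0953
result = [0.2351, 0.8818, 0.6434, 0.4601, 0.3589, 0.0953]

[0.2351, 0.8818, 0.6434, 0.4601, 0.3589, 0.0953]


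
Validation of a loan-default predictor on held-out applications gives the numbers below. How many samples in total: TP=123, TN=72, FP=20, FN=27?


Total = TP + TN + FP + FN
= 123 + 72 + 20 + 27
= 242
(Predicted positive: 143, predicted negative: 99)

242


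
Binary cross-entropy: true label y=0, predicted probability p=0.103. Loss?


BCE = -[y·ln(p) + (1-y)·ln(1-p)]
= -0 - 1·ln(1-0.103)
= -ln(0.897) = 0.1087

0.1087


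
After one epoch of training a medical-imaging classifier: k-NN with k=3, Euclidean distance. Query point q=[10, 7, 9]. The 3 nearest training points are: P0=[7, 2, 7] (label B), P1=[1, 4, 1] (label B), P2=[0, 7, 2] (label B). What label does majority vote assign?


d(q,P0) = 6.1644  (label B)
d(q,P1) = 12.4097  (label B)
d(q,P2) = 12.2066  (label B)
Votes: A=0, B=3
Majority → B

B
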